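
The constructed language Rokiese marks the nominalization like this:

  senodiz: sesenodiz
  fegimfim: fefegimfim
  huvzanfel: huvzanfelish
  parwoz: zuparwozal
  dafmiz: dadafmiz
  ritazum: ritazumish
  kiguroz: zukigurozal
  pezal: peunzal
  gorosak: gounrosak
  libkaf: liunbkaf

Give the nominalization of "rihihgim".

ririhihgim

senodiz and parwoz both end in -z yet inflect differently (sesenodiz, zuparwozal), so the final letter is not what conditions the rule; the last vowel is.
"rihihgim" has last vowel 'i'. The stems whose last vowel is 'i' (fegimfim → fefegimfim, senodiz → sesenodiz, dafmiz → dadafmiz) repeat the first consonant+vowel as a prefix.
The other patterns: stems whose last vowel is 'a' insert -un- after the first vowel; stems whose last vowel is 'o' add zu- … -al around the stem; stems whose last vowel is 'e' or 'u' add -ish.
So rihihgim → ririhihgim.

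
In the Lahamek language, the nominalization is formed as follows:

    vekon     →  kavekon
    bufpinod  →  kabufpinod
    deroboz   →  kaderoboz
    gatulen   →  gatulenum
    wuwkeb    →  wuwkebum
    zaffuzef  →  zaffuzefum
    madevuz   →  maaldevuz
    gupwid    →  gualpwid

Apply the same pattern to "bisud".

bialsud

vekon and gatulen both end in -n yet inflect differently (kavekon, gatulenum), so the final letter is not what conditions the rule; the last vowel is.
"bisud" has last vowel 'u'. The one such stem in the data (madevuz → maaldevuz) inserts -al- after the first vowel (as does gupwid), so the same rule applies.
The other patterns: stems whose last vowel is 'o' add the prefix ka-; stems whose last vowel is 'e' add -um.
So bisud → bialsud.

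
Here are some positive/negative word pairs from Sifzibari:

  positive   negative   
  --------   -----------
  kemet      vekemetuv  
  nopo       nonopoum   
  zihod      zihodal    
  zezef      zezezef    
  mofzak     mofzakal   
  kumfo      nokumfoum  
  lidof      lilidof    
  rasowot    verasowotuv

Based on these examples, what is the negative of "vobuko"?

"vobuko" ends in -o. The stems ending in -o (kumfo → nokumfoum, nopo → nonopoum) add no- … -um around the stem.
So vobuko → novobukoum.

novobukoum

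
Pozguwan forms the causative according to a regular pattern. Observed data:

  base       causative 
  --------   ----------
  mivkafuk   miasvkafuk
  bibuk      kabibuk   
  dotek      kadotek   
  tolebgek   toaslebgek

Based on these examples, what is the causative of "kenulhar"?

tolebgek and bibuk both end in -k yet inflect differently (toaslebgek, kabibuk), so the final letter is not what conditions the rule; the number of vowels is.
"kenulhar" has 3 vowels. The stems with 3 vowels (tolebgek → toaslebgek, mivkafuk → miasvkafuk) insert -as- after the first vowel.
So kenulhar → keasnulhar.

keasnulhar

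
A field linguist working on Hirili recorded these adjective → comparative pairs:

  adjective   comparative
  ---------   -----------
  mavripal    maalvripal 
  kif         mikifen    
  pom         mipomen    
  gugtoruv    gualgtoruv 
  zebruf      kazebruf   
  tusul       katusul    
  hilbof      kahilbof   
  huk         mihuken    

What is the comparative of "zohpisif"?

"zohpisif" has 3 vowels. The stems with 3 vowels (gugtoruv → gualgtoruv, mavripal → maalvripal) insert -al- after the first vowel.
So zohpisif → zoalhpisif.

zoalhpisif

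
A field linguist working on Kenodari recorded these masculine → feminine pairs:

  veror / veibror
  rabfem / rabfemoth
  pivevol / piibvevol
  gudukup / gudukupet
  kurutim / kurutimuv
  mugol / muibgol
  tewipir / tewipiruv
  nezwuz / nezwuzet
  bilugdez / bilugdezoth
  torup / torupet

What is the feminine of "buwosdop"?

buibwosdop

nezwuz and bilugdez both end in -z yet inflect differently (nezwuzet, bilugdezoth), so the final letter is not what conditions the rule; the last vowel is.
"buwosdop" has last vowel 'o'. The stems whose last vowel is 'o' (pivevol → piibvevol, mugol → muibgol, veror → veibror) insert -ib- after the first vowel.
The other patterns: stems whose last vowel is 'i' add -uv; stems whose last vowel is 'u' add -et; stems whose last vowel is 'e' add -oth.
So buwosdop → buibwosdop.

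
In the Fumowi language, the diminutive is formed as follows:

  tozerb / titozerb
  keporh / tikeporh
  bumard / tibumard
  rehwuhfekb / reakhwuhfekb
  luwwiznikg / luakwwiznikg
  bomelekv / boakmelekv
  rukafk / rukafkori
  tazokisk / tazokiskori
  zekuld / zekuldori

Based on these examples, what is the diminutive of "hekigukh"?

heakkigukh

tozerb and rehwuhfekb both end in -b yet inflect differently (titozerb, reakhwuhfekb), so the final letter is not what conditions the rule; the second-to-last letter is.
"hekigukh" has second-to-last letter 'k'. The stems whose second-to-last letter is 'k' (rehwuhfekb → reakhwuhfekb, luwwiznikg → luakwwiznikg, bomelekv → boakmelekv) insert -ak- after the first vowel.
The other patterns: stems whose second-to-last letter is 'r' add the prefix ti-; stems whose second-to-last letter is 'f', 'l' or 's' add -ori.
So hekigukh → heakkigukh.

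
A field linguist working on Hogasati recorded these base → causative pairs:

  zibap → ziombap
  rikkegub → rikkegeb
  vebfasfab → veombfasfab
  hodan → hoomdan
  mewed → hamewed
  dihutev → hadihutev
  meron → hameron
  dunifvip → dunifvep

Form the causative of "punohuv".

punohev

hodan and meron both end in -n yet inflect differently (hoomdan, hameron), so the final letter is not what conditions the rule; the last vowel is.
"punohuv" has last vowel 'u'. The one such stem in the data (rikkegub → rikkegeb) changes the last vowel to 'e' (as does dunifvip), so the same rule applies.
The other patterns: stems whose last vowel is 'a' insert -om- after the first vowel; stems whose last vowel is 'e' or 'o' add the prefix ha-.
So punohuv → punohev.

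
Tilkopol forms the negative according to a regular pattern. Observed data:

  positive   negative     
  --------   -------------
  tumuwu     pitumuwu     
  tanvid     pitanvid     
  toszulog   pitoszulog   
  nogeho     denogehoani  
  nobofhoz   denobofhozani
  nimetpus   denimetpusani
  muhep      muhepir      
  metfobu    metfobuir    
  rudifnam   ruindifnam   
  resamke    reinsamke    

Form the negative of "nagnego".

tumuwu and metfobu both end in -u yet inflect differently (pitumuwu, metfobuir), so the final letter is not what conditions the rule; the first letter is.
"nagnego" begins with n-. The stems beginning with n- (nogeho → denogehoani, nobofhoz → denobofhozani, nimetpus → denimetpusani) add de- … -ani around the stem.
The other patterns: stems beginning with t- add the prefix pi-; stems beginning with m- add -ir; stems beginning with r- insert -in- after the first vowel.
So nagnego → denagnegoani.

denagnegoani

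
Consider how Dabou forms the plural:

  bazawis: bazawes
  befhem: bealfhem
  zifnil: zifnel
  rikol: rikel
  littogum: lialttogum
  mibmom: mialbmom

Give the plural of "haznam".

haalznam

mibmom and rikol both have last vowel 'o' yet inflect differently (mialbmom, rikel), so the last vowel is not what conditions the rule; the final letter is.
"haznam" ends in -m. The stems ending in -m (littogum → lialttogum, befhem → bealfhem, mibmom → mialbmom) insert -al- after the first vowel.
So haznam → haalznam.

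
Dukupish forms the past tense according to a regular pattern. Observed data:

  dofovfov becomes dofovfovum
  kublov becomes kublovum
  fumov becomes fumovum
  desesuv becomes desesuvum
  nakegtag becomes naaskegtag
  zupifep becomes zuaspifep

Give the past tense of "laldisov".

laldisovum

dofovfov and nakegtag both have 3 vowels yet inflect differently (dofovfovum, naaskegtag), so the number of vowels is not what conditions the rule; the final letter is.
"laldisov" ends in -v. The stems ending in -v (dofovfov → dofovfovum, kublov → kublovum, fumov → fumovum) add -um.
So laldisov → laldisovum.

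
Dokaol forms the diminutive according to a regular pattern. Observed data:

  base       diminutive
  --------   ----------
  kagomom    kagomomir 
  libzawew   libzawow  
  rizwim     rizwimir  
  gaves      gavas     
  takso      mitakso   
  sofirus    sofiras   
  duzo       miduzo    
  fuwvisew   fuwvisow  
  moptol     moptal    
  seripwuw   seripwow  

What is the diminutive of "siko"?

sofirus and seripwuw both have last vowel 'u' yet inflect differently (sofiras, seripwow), so the last vowel is not what conditions the rule; the final letter is.
"siko" ends in -o. The stems ending in -o (duzo → miduzo, takso → mitakso) add the prefix mi-.
So siko → misiko.

misiko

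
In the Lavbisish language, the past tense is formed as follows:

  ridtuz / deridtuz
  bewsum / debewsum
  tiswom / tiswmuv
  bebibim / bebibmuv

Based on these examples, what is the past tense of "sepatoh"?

bewsum and tiswom both end in -m yet inflect differently (debewsum, tiswmuv), so the final letter is not what conditions the rule; the last vowel is.
"sepatoh" has last vowel 'o'. The one such stem in the data (tiswom → tiswmuv) deletes the last vowel and adds -uv (as does bebibim), so the same rule applies.
So sepatoh → sepathuv.

sepathuv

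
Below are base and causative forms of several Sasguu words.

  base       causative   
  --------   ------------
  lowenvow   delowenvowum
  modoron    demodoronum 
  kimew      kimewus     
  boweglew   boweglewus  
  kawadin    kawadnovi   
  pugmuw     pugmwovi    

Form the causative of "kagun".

lowenvow and kimew both end in -w yet inflect differently (delowenvowum, kimewus), so the final letter is not what conditions the rule; the last vowel is.
"kagun" has last vowel 'u'. The one such stem in the data (pugmuw → pugmwovi) deletes the last vowel and adds -ovi (as does kawadin), so the same rule applies.
The other patterns: stems whose last vowel is 'o' add de- … -um around the stem; stems whose last vowel is 'e' add -us.
So kagun → kagnovi.

kagnovi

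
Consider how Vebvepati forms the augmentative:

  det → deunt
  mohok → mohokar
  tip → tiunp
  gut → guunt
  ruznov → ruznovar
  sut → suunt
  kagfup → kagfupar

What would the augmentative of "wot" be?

wount

"wot" has 1 vowel. The stems with 1 vowel (gut → guunt, tip → tiunp, sut → suunt) insert -un- after the first vowel.
So wot → wount.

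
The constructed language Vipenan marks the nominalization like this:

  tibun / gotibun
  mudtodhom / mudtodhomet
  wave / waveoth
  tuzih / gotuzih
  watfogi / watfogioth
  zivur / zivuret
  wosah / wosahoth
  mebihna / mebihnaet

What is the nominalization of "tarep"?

"tarep" begins with t-. The stems beginning with t- (tibun → gotibun, tuzih → gotuzih) add the prefix go-.
The other patterns: stems beginning with w- add -oth; stems beginning with m- or z- add -et.
So tarep → gotarep.

gotarep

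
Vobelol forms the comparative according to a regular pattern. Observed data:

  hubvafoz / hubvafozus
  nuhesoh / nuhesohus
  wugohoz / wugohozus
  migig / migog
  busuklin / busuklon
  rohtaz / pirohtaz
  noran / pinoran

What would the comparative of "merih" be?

meroh

hubvafoz and rohtaz both end in -z yet inflect differently (hubvafozus, pirohtaz), so the final letter is not what conditions the rule; the last vowel is.
"merih" has last vowel 'i'. The stems whose last vowel is 'i' (migig → migog, busuklin → busuklon) change the last vowel to 'o'.
The other patterns: stems whose last vowel is 'o' add -us; stems whose last vowel is 'a' add the prefix pi-.
So merih → meroh.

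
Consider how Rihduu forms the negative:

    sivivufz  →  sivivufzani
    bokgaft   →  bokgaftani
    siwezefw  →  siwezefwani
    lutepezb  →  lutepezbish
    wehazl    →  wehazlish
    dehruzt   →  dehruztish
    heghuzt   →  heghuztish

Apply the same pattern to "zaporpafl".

zaporpaflani

"zaporpafl" has second-to-last letter 'f'. The stems whose second-to-last letter is 'f' (sivivufz → sivivufzani, bokgaft → bokgaftani, siwezefw → siwezefwani) add -ani.
So zaporpafl → zaporpaflani.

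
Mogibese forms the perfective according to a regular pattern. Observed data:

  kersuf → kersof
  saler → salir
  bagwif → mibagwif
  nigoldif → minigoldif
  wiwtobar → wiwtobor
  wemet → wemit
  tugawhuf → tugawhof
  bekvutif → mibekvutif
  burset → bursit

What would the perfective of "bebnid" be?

kersuf and nigoldif both end in -f yet inflect differently (kersof, minigoldif), so the final letter is not what conditions the rule; the last vowel is.
"bebnid" has last vowel 'i'. The stems whose last vowel is 'i' (nigoldif → minigoldif, bagwif → mibagwif, bekvutif → mibekvutif) add the prefix mi-.
The other patterns: stems whose last vowel is 'a' or 'u' change the last vowel to 'o'; stems whose last vowel is 'e' change the last vowel to 'i'.
So bebnid → mibebnid.

mibebnid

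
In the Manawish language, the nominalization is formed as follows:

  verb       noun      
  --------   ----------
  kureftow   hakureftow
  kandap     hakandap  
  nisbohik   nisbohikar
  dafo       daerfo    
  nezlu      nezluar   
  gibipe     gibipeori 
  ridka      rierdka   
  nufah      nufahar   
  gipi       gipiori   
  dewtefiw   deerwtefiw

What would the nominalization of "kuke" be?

kureftow and dewtefiw both end in -w yet inflect differently (hakureftow, deerwtefiw), so the final letter is not what conditions the rule; the first letter is.
"kuke" begins with k-. The stems beginning with k- (kureftow → hakureftow, kandap → hakandap) add the prefix ha-.
The other patterns: stems beginning with g- add -ori; stems beginning with n- add -ar; stems beginning with d- or r- insert -er- after the first vowel.
So kuke → hakuke.

hakuke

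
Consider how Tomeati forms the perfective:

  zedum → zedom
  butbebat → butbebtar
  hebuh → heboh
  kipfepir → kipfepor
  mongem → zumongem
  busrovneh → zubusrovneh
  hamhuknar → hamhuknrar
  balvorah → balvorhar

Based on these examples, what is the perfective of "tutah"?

"tutah" has last vowel 'a'. The stems whose last vowel is 'a' (balvorah → balvorhar, butbebat → butbebtar, hamhuknar → hamhuknrar) delete the last vowel and add -ar.
So tutah → tuthar.

tuthar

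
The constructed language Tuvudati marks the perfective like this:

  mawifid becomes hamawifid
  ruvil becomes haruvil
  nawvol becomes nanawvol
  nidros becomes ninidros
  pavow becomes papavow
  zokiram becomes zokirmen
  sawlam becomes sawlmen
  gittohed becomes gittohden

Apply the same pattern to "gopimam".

gopimmen

ruvil and nawvol both end in -l yet inflect differently (haruvil, nanawvol), so the final letter is not what conditions the rule; the last vowel is.
"gopimam" has last vowel 'a'. The stems whose last vowel is 'a' (zokiram → zokirmen, sawlam → sawlmen) delete the last vowel and add -en.
The other patterns: stems whose last vowel is 'i' add the prefix ha-; stems whose last vowel is 'o' repeat the first consonant+vowel as a prefix.
So gopimam → gopimmen.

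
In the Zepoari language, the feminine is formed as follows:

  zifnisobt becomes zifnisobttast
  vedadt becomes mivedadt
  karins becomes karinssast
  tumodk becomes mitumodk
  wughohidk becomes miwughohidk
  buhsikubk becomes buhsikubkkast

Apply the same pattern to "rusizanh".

rusizanhhast

vedadt and zifnisobt both end in -t yet inflect differently (mivedadt, zifnisobttast), so the final letter is not what conditions the rule; the second-to-last letter is.
"rusizanh" has second-to-last letter 'n'. The one such stem in the data (karins → karinssast) doubles the final consonant and adds -ast (as do zifnisobt, buhsikubk), so the same rule applies.
The other pattern: stems whose second-to-last letter is 'd' add the prefix mi-.
So rusizanh → rusizanhhast.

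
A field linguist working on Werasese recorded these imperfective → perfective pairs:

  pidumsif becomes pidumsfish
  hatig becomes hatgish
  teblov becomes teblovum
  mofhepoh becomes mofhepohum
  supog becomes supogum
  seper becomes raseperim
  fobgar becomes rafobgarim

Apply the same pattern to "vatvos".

vatvosum

hatig and supog both end in -g yet inflect differently (hatgish, supogum), so the final letter is not what conditions the rule; the last vowel is.
"vatvos" has last vowel 'o'. The stems whose last vowel is 'o' (teblov → teblovum, mofhepoh → mofhepohum, supog → supogum) add -um.
The other patterns: stems whose last vowel is 'i' delete the last vowel and add -ish; stems whose last vowel is 'a' or 'e' add ra- … -im around the stem.
So vatvos → vatvosum.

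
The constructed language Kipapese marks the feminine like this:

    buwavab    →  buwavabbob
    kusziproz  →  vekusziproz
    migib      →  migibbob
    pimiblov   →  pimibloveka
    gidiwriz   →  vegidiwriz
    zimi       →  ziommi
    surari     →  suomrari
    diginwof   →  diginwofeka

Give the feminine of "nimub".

zimi and migib both have last vowel 'i' yet inflect differently (ziommi, migibbob), so the last vowel is not what conditions the rule; the final letter is.
"nimub" ends in -b. The stems ending in -b (buwavab → buwavabbob, migib → migibbob) double the final consonant and add -ob.
The other patterns: stems ending in -i insert -om- after the first vowel; stems ending in -z add the prefix ve-; stems ending in -f or -v add -eka.
So nimub → nimubbob.

nimubbob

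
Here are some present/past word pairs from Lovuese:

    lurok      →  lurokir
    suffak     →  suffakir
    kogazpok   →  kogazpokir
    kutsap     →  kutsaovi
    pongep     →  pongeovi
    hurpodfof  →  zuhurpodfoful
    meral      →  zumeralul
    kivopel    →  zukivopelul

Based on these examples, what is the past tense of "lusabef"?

"lusabef" ends in -f. The one such stem in the data (hurpodfof → zuhurpodfoful) adds zu- … -ul around the stem, so the same rule applies.
So lusabef → zulusabeful.

zulusabeful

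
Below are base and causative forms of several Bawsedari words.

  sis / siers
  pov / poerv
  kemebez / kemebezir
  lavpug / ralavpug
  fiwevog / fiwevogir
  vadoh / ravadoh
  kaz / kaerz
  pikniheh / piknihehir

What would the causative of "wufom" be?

vadoh and pikniheh both end in -h yet inflect differently (ravadoh, piknihehir), so the final letter is not what conditions the rule; the number of vowels is.
"wufom" has 2 vowels. The stems with 2 vowels (lavpug → ralavpug, vadoh → ravadoh) add the prefix ra-.
The other patterns: stems with 1 vowel insert -er- after the first vowel; stems with 3 vowels add -ir.
So wufom → rawufom.

rawufom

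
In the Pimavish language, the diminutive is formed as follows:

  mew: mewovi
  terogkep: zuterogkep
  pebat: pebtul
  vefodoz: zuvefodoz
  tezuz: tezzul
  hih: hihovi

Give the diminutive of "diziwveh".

zudiziwveh

tezuz and vefodoz both end in -z yet inflect differently (tezzul, zuvefodoz), so the final letter is not what conditions the rule; the number of vowels is.
"diziwveh" has 3 vowels. The stems with 3 vowels (vefodoz → zuvefodoz, terogkep → zuterogkep) add the prefix zu-.
The other patterns: stems with 1 vowel add -ovi; stems with 2 vowels delete the last vowel and add -ul.
So diziwveh → zudiziwveh.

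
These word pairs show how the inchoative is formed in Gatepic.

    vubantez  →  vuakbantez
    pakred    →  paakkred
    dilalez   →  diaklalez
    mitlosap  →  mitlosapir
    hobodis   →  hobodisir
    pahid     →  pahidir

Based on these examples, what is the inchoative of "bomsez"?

boakmsez

pakred and pahid both end in -d yet inflect differently (paakkred, pahidir), so the final letter is not what conditions the rule; the last vowel is.
"bomsez" has last vowel 'e'. The stems whose last vowel is 'e' (vubantez → vuakbantez, pakred → paakkred, dilalez → diaklalez) insert -ak- after the first vowel.
The other pattern: stems whose last vowel is 'a' or 'i' add -ir.
So bomsez → boakmsez.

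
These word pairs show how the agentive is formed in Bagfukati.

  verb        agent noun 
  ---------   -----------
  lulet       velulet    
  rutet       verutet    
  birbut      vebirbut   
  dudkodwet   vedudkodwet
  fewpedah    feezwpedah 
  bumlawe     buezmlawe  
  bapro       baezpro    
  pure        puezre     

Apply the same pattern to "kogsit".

lulet and bumlawe both have last vowel 'e' yet inflect differently (velulet, buezmlawe), so the last vowel is not what conditions the rule; the final letter is.
"kogsit" ends in -t. The stems ending in -t (lulet → velulet, rutet → verutet, birbut → vebirbut) add the prefix ve-.
The other pattern: stems ending in -e, -h or -o insert -ez- after the first vowel.
So kogsit → vekogsit.

vekogsit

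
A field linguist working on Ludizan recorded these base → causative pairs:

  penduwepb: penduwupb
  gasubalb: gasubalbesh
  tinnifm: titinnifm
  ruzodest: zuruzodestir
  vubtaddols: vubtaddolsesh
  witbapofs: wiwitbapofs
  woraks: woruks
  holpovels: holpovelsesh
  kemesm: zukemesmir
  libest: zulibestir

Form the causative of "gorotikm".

gorotukm

"gorotikm" has second-to-last letter 'k'. The one such stem in the data (woraks → woruks) changes the last vowel to 'u' (as does penduwepb), so the same rule applies.
The other patterns: stems whose second-to-last letter is 'l' add -esh; stems whose second-to-last letter is 's' add zu- … -ir around the stem; stems whose second-to-last letter is 'f' repeat the first consonant+vowel as a prefix.
So gorotikm → gorotukm.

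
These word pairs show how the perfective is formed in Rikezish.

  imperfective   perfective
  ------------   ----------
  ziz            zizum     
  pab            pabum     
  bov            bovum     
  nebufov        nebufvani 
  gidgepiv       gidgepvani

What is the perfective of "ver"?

verum

"ver" has 1 vowel. The stems with 1 vowel (bov → bovum, ziz → zizum, pab → pabum) add -um.
The other pattern: stems with 3 vowels delete the last vowel and add -ani.
So ver → verum.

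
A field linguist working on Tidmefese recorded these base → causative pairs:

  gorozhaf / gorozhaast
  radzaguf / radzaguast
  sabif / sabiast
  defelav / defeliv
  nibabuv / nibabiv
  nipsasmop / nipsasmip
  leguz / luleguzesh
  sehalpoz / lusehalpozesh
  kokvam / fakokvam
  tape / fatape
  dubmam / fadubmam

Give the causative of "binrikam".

"binrikam" ends in -m. The stems ending in -m (kokvam → fakokvam, dubmam → fadubmam) add the prefix fa-.
The other patterns: stems ending in -f drop the final letter and add -ast; stems ending in -p or -v change the last vowel to 'i'; stems ending in -z add lu- … -esh around the stem.
So binrikam → fabinrikam.

fabinrikam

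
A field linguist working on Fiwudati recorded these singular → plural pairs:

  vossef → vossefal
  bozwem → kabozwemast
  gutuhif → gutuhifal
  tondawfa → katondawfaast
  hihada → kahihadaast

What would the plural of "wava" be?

vossef and bozwem both have last vowel 'e' yet inflect differently (vossefal, kabozwemast), so the last vowel is not what conditions the rule; the final letter is.
"wava" ends in -a. The stems ending in -a (tondawfa → katondawfaast, hihada → kahihadaast) add ka- … -ast around the stem.
So wava → kawavaast.

kawavaast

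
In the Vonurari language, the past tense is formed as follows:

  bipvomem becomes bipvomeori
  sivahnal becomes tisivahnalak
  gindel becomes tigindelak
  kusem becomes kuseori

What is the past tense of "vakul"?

tivakulak

"vakul" ends in -l. The stems ending in -l (sivahnal → tisivahnalak, gindel → tigindelak) add ti- … -ak around the stem.
So vakul → tivakulak.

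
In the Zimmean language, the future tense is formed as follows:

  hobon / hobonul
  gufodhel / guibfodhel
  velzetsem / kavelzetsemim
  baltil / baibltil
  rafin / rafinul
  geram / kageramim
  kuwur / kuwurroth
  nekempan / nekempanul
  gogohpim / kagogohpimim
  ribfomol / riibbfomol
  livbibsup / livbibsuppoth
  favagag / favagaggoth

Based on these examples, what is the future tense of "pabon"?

velzetsem and gufodhel both have last vowel 'e' yet inflect differently (kavelzetsemim, guibfodhel), so the last vowel is not what conditions the rule; the final letter is.
"pabon" ends in -n. The stems ending in -n (rafin → rafinul, nekempan → nekempanul, hobon → hobonul) add -ul.
So pabon → pabonul.

pabonul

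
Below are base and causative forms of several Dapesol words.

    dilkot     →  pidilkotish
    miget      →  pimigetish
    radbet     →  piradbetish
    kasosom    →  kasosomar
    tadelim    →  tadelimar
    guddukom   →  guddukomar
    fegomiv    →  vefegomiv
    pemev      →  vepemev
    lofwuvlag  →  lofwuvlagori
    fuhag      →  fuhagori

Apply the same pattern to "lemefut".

dilkot and kasosom both have last vowel 'o' yet inflect differently (pidilkotish, kasosomar), so the last vowel is not what conditions the rule; the final letter is.
"lemefut" ends in -t. The stems ending in -t (dilkot → pidilkotish, miget → pimigetish, radbet → piradbetish) add pi- … -ish around the stem.
So lemefut → pilemefutish.

pilemefutish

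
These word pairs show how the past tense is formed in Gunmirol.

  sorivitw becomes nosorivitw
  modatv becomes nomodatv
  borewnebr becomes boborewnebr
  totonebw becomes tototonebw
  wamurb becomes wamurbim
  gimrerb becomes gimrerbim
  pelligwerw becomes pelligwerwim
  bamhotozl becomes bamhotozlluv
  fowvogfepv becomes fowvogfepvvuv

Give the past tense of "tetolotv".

sorivitw and totonebw both end in -w yet inflect differently (nosorivitw, tototonebw), so the final letter is not what conditions the rule; the second-to-last letter is.
"tetolotv" has second-to-last letter 't'. The stems whose second-to-last letter is 't' (sorivitw → nosorivitw, modatv → nomodatv) add the prefix no-.
So tetolotv → notetolotv.

notetolotv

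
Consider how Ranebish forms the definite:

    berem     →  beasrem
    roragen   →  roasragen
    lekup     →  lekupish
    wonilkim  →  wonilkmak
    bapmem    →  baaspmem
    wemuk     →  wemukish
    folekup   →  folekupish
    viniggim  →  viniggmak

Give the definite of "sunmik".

sunmkak

viniggim and bapmem both end in -m yet inflect differently (viniggmak, baaspmem), so the final letter is not what conditions the rule; the last vowel is.
"sunmik" has last vowel 'i'. The stems whose last vowel is 'i' (viniggim → viniggmak, wonilkim → wonilkmak) delete the last vowel and add -ak.
So sunmik → sunmkak.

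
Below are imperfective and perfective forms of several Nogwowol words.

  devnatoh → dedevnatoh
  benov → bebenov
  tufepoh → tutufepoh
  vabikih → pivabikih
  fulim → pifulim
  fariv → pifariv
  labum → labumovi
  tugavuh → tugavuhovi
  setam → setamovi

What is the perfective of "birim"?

devnatoh and vabikih both end in -h yet inflect differently (dedevnatoh, pivabikih), so the final letter is not what conditions the rule; the last vowel is.
"birim" has last vowel 'i'. The stems whose last vowel is 'i' (vabikih → pivabikih, fulim → pifulim, fariv → pifariv) add the prefix pi-.
So birim → pibirim.

pibirim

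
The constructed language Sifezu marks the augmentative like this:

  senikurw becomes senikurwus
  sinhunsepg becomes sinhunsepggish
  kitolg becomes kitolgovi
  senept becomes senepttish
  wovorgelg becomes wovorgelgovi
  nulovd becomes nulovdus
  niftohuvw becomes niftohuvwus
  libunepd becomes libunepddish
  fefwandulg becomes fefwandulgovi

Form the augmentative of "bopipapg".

bopipapggish

sinhunsepg and wovorgelg both end in -g yet inflect differently (sinhunsepggish, wovorgelgovi), so the final letter is not what conditions the rule; the second-to-last letter is.
"bopipapg" has second-to-last letter 'p'. The stems whose second-to-last letter is 'p' (libunepd → libunepddish, senept → senepttish, sinhunsepg → sinhunsepggish) double the final consonant and add -ish.
The other patterns: stems whose second-to-last letter is 'l' add -ovi; stems whose second-to-last letter is 'r' or 'v' add -us.
So bopipapg → bopipapggish.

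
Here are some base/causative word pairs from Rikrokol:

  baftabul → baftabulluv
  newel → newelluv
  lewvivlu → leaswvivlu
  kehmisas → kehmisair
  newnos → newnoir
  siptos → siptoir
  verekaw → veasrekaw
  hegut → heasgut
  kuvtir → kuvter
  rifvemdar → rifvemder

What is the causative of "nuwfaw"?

nuaswfaw

rifvemdar and kehmisas both have last vowel 'a' yet inflect differently (rifvemder, kehmisair), so the last vowel is not what conditions the rule; the final letter is.
"nuwfaw" ends in -w. The one such stem in the data (verekaw → veasrekaw) inserts -as- after the first vowel (as do hegut, lewvivlu), so the same rule applies.
So nuwfaw → nuaswfaw.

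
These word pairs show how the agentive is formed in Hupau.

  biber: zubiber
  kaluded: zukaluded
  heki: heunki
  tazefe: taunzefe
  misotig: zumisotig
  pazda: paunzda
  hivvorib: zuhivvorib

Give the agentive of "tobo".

biber and tazefe both have last vowel 'e' yet inflect differently (zubiber, taunzefe), so the last vowel is not what conditions the rule; whether the stem ends in a vowel or a consonant is.
"tobo" ends in a vowel. The stems ending in a vowel (tazefe → taunzefe, heki → heunki, pazda → paunzda) insert -un- after the first vowel.
The other pattern: stems ending in a consonant add the prefix zu-.
So tobo → tounbo.

tounbo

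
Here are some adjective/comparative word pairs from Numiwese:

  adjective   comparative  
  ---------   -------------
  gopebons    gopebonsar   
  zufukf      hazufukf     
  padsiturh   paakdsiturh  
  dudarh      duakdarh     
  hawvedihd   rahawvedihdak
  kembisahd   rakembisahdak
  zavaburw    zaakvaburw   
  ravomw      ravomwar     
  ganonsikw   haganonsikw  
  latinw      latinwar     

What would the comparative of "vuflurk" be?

ravomw and ganonsikw both end in -w yet inflect differently (ravomwar, haganonsikw), so the final letter is not what conditions the rule; the second-to-last letter is.
"vuflurk" has second-to-last letter 'r'. The stems whose second-to-last letter is 'r' (dudarh → duakdarh, zavaburw → zaakvaburw, padsiturh → paakdsiturh) insert -ak- after the first vowel.
So vuflurk → vuakflurk.

vuakflurk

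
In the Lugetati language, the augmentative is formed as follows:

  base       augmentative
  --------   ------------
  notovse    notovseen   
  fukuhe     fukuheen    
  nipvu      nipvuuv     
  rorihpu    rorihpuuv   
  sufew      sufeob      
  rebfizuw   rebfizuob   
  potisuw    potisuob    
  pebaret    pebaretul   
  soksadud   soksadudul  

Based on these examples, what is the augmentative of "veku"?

notovse and sufew both have last vowel 'e' yet inflect differently (notovseen, sufeob), so the last vowel is not what conditions the rule; the final letter is.
"veku" ends in -u. The stems ending in -u (nipvu → nipvuuv, rorihpu → rorihpuuv) add -uv.
The other patterns: stems ending in -e add -en; stems ending in -w drop the final letter and add -ob; stems ending in -d or -t add -ul.
So veku → vekuuv.

vekuuv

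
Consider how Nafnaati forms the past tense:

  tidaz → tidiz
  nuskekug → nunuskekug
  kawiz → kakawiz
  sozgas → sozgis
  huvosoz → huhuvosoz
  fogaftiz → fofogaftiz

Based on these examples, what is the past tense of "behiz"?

bebehiz

tidaz and fogaftiz both end in -z yet inflect differently (tidiz, fofogaftiz), so the final letter is not what conditions the rule; the last vowel is.
"behiz" has last vowel 'i'. The stems whose last vowel is 'i' (fogaftiz → fofogaftiz, kawiz → kakawiz) repeat the first consonant+vowel as a prefix.
The other pattern: stems whose last vowel is 'a' change the last vowel to 'i'.
So behiz → bebehiz.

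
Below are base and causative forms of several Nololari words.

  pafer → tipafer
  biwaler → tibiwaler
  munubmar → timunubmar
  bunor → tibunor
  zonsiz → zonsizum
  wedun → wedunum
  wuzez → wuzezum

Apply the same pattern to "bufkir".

tibufkir

pafer and wuzez both have last vowel 'e' yet inflect differently (tipafer, wuzezum), so the last vowel is not what conditions the rule; the final letter is.
"bufkir" ends in -r. The stems ending in -r (pafer → tipafer, biwaler → tibiwaler, munubmar → timunubmar) add the prefix ti-.
So bufkir → tibufkir.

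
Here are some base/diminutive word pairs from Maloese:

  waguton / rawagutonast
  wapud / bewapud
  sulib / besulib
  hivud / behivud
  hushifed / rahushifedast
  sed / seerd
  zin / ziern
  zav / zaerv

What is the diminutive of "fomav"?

sed and hivud both end in -d yet inflect differently (seerd, behivud), so the final letter is not what conditions the rule; the number of vowels is.
"fomav" has 2 vowels. The stems with 2 vowels (hivud → behivud, wapud → bewapud, sulib → besulib) add the prefix be-.
The other patterns: stems with 1 vowel insert -er- after the first vowel; stems with 3 vowels add ra- … -ast around the stem.
So fomav → befomav.

befomav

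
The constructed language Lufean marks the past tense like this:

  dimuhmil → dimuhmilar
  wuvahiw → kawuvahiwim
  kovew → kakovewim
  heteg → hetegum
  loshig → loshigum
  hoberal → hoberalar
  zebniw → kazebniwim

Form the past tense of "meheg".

mehegum

loshig and wuvahiw both have last vowel 'i' yet inflect differently (loshigum, kawuvahiwim), so the last vowel is not what conditions the rule; the final letter is.
"meheg" ends in -g. The stems ending in -g (loshig → loshigum, heteg → hetegum) add -um.
So meheg → mehegum.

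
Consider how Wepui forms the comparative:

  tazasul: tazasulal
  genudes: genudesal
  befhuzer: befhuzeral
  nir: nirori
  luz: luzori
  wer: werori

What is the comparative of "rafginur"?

rafginural

"rafginur" has 3 vowels. The stems with 3 vowels (genudes → genudesal, befhuzer → befhuzeral, tazasul → tazasulal) add -al.
So rafginur → rafginural.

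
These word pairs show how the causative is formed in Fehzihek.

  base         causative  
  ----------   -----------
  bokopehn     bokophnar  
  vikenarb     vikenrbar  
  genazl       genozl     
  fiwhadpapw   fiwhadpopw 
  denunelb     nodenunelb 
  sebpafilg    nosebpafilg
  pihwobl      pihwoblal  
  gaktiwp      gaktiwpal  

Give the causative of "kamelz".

vikenarb and denunelb both end in -b yet inflect differently (vikenrbar, nodenunelb), so the final letter is not what conditions the rule; the second-to-last letter is.
"kamelz" has second-to-last letter 'l'. The stems whose second-to-last letter is 'l' (denunelb → nodenunelb, sebpafilg → nosebpafilg) add the prefix no-.
So kamelz → nokamelz.

nokamelz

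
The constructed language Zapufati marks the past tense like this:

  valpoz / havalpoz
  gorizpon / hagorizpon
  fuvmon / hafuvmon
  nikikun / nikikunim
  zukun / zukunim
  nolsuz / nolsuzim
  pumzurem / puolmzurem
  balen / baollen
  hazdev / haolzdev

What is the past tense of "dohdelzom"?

hadohdelzom

"dohdelzom" has last vowel 'o'. The stems whose last vowel is 'o' (valpoz → havalpoz, gorizpon → hagorizpon, fuvmon → hafuvmon) add the prefix ha-.
So dohdelzom → hadohdelzom.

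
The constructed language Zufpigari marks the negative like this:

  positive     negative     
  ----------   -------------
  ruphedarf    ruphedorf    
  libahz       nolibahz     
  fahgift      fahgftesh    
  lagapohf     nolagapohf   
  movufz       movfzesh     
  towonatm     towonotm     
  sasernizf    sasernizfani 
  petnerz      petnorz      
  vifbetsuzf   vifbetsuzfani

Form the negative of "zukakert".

vifbetsuzf and lagapohf both end in -f yet inflect differently (vifbetsuzfani, nolagapohf), so the final letter is not what conditions the rule; the second-to-last letter is.
"zukakert" has second-to-last letter 'r'. The stems whose second-to-last letter is 'r' (ruphedarf → ruphedorf, petnerz → petnorz) change the last vowel to 'o'.
So zukakert → zukakort.

zukakort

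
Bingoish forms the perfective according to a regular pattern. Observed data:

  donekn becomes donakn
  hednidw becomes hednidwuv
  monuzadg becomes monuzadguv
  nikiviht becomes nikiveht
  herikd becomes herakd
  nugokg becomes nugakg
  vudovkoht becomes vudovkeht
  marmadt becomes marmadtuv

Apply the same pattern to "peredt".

"peredt" has second-to-last letter 'd'. The stems whose second-to-last letter is 'd' (marmadt → marmadtuv, hednidw → hednidwuv, monuzadg → monuzadguv) add -uv.
So peredt → peredtuv.

peredtuv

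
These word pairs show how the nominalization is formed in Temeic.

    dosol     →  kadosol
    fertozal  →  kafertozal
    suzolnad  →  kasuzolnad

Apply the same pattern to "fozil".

Every pair shown (dosol → kadosol, fertozal → kafertozal, suzolnad → kasuzolnad) follows the same rule: add the prefix ka-.
So fozil → kafozil.

kafozil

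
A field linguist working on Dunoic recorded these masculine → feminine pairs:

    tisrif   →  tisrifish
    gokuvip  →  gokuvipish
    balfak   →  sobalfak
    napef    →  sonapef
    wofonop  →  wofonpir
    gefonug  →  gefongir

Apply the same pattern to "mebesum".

mebesmir

tisrif and napef both end in -f yet inflect differently (tisrifish, sonapef), so the final letter is not what conditions the rule; the last vowel is.
"mebesum" has last vowel 'u'. The one such stem in the data (gefonug → gefongir) deletes the last vowel and adds -ir (as does wofonop), so the same rule applies.
The other patterns: stems whose last vowel is 'i' add -ish; stems whose last vowel is 'a' or 'e' add the prefix so-.
So mebesum → mebesmir.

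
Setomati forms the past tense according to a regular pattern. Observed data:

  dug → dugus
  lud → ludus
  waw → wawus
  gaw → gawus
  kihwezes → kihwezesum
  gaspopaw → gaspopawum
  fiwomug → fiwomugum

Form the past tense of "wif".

wifus

waw and gaspopaw both end in -w yet inflect differently (wawus, gaspopawum), so the final letter is not what conditions the rule; the number of vowels is.
"wif" has 1 vowel. The stems with 1 vowel (dug → dugus, lud → ludus, waw → wawus) add -us.
The other pattern: stems with 3 vowels add -um.
So wif → wifus.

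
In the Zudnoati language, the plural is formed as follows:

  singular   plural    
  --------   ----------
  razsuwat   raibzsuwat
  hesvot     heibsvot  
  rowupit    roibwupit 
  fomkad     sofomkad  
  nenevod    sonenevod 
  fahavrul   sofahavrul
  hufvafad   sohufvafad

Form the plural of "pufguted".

sopufguted

"pufguted" ends in -d. The stems ending in -d (fomkad → sofomkad, nenevod → sonenevod, hufvafad → sohufvafad) add the prefix so-.
So pufguted → sopufguted.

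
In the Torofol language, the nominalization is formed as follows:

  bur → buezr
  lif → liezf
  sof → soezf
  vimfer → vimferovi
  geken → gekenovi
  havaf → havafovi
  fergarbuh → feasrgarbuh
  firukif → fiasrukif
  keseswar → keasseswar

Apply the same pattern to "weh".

weezh

bur and vimfer both end in -r yet inflect differently (buezr, vimferovi), so the final letter is not what conditions the rule; the number of vowels is.
"weh" has 1 vowel. The stems with 1 vowel (bur → buezr, lif → liezf, sof → soezf) insert -ez- after the first vowel.
So weh → weezh.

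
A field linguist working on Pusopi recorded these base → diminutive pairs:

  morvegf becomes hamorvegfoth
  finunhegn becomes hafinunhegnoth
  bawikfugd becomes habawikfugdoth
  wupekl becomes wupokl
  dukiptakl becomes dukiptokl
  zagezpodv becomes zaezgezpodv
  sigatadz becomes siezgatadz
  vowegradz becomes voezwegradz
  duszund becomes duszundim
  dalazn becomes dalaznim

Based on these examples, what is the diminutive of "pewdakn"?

"pewdakn" has second-to-last letter 'k'. The stems whose second-to-last letter is 'k' (wupekl → wupokl, dukiptakl → dukiptokl) change the last vowel to 'o'.
The other patterns: stems whose second-to-last letter is 'g' add ha- … -oth around the stem; stems whose second-to-last letter is 'd' insert -ez- after the first vowel; stems whose second-to-last letter is 'n' or 'z' add -im.
So pewdakn → pewdokn.

pewdokn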